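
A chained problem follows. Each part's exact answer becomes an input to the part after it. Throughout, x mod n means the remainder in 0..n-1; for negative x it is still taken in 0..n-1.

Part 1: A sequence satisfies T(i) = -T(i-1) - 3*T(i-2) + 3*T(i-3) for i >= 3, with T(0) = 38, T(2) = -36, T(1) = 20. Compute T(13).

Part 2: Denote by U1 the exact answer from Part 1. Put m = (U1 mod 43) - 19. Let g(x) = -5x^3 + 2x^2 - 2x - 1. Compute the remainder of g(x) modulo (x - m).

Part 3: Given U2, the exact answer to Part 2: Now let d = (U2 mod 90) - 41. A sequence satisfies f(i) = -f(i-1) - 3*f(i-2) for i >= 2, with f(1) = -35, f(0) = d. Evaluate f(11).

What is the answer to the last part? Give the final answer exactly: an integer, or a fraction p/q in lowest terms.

Part 1: T(3) = -1*(-36) - 3*(20) + 3*(38) = 90; iterating: T(3)=90, T(4)=78, T(5)=-456, T(6)=492, T(7)=1110, T(8)=-3954, T(9)=2100, T(10)=13092, T(11)=-31254, T(12)=-1722, T(13)=134760; answer 134760
Part 2: U1 = 134760; m = 22; remainder = value at the root: -5*(22)^3 + 2*(22)^2 - 2*(22)^1 - 1 = (-53240) + (968) + (-44) + (-1) = -52317; answer -52317
Part 3: U2 = -52317; d = 22; f(2) = -1*(-35) - 3*(22) = -31; iterating: f(2)=-31, f(3)=136, f(4)=-43, f(5)=-365, f(6)=494, f(7)=601, f(8)=-2083, f(9)=280, f(10)=5969, f(11)=-6809; answer -6809

-6809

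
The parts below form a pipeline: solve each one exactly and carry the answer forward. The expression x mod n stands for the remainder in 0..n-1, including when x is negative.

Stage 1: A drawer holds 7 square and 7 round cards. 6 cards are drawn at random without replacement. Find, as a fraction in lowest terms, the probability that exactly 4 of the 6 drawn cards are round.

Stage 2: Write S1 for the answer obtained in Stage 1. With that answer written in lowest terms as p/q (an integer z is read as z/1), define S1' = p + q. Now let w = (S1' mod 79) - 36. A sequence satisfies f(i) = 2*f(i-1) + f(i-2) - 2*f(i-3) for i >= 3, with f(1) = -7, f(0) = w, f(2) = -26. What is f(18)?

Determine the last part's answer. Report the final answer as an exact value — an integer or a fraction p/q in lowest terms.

Stage 1: total draws C(14,6) = 3003; favorable C(7,4)*C(7,2) = 735; P = 35/143; answer 35/143
Stage 2: S1 = 35/143; threaded value p + q = 178; w = -16; f(3) = 2*(-26) + 1*(-7) - 2*(-16) = -27; iterating: f(3)=-27, f(4)=-66, f(5)=-107, f(6)=-226, f(7)=-427, f(8)=-866, f(9)=-1707, f(10)=-3426, f(11)=-6827, f(12)=-13666, f(13)=-27307, f(14)=-54626, f(15)=-109227, f(16)=-218466, f(17)=-436907, f(18)=-873826; answer -873826

-873826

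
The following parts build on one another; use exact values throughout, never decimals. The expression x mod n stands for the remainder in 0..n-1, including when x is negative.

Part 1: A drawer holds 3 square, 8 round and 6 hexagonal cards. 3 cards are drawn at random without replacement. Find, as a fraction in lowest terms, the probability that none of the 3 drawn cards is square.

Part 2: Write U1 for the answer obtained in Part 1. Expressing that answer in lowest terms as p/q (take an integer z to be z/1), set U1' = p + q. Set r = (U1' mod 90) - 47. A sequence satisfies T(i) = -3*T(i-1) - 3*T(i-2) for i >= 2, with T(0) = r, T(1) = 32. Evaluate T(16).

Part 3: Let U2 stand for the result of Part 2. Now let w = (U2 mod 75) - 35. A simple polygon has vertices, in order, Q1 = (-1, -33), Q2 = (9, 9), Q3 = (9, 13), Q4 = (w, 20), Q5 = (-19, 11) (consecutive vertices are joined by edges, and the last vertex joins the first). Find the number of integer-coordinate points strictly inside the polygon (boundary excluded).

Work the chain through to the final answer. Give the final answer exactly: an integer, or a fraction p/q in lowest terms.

792

Part 1: total draws C(17,3) = 680; favorable C(14,3) = 364; P = 91/170; answer 91/170
Part 2: U1 = 91/170; threaded value p + q = 261; r = 34; T(2) = -3*(32) - 3*(34) = -198; iterating: T(2)=-198, T(3)=498, T(4)=-900, T(5)=1206, T(6)=-918, T(7)=-864, T(8)=5346, T(9)=-13446, T(10)=24300, T(11)=-32562, T(12)=24786, T(13)=23328, T(14)=-144342, T(15)=363042, T(16)=-656100; answer -656100
Part 3: U2 = -656100; w = -35; cross terms: (-1*9 - 9*-33)=288, (9*13 - 9*9)=36, (9*20 - -35*13)=635, (-35*11 - -19*20)=-5, (-19*-33 - -1*11)=638; twice the area = |1592| = 1592; area = 796; boundary points = 2 + 4 + 1 + 1 + 2 = 10; strictly interior points = area - boundary/2 + 1 = 792; answer 792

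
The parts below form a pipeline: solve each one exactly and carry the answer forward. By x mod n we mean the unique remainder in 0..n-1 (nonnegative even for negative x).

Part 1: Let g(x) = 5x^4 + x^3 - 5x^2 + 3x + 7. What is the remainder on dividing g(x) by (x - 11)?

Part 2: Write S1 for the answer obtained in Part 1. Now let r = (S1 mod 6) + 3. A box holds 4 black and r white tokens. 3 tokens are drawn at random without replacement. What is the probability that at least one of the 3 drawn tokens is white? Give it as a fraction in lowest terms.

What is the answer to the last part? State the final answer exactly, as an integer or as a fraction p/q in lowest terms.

Part 1: remainder = value at the root: 5*(11)^4 + 1*(11)^3 - 5*(11)^2 + 3*(11)^1 + 7 = (73205) + (1331) + (-605) + (33) + (7) = 73971; answer 73971
Part 2: S1 = 73971; r = 6; total draws C(10,3) = 120; complement C(4,3) = 4; favorable 120 - 4 = 116; P = 29/30; answer 29/30

29/30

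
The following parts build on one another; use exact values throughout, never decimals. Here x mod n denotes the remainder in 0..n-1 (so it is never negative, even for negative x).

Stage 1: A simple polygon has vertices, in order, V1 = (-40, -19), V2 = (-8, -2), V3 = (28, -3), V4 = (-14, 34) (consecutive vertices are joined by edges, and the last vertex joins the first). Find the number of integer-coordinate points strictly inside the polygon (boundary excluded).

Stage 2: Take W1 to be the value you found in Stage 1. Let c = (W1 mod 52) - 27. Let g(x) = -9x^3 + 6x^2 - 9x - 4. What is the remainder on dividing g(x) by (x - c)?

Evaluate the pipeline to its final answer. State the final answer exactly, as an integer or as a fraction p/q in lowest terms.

704

Stage 1: cross terms: (-40*-2 - -8*-19)=-72, (-8*-3 - 28*-2)=80, (28*34 - -14*-3)=910, (-14*-19 - -40*34)=1626; twice the area = |2544| = 2544; area = 1272; boundary points = 1 + 1 + 1 + 1 = 4; strictly interior points = area - boundary/2 + 1 = 1271; answer 1271
Stage 2: W1 = 1271; c = -4; remainder = value at the root: -9*(-4)^3 + 6*(-4)^2 - 9*(-4)^1 - 4 = (576) + (96) + (36) + (-4) = 704; answer 704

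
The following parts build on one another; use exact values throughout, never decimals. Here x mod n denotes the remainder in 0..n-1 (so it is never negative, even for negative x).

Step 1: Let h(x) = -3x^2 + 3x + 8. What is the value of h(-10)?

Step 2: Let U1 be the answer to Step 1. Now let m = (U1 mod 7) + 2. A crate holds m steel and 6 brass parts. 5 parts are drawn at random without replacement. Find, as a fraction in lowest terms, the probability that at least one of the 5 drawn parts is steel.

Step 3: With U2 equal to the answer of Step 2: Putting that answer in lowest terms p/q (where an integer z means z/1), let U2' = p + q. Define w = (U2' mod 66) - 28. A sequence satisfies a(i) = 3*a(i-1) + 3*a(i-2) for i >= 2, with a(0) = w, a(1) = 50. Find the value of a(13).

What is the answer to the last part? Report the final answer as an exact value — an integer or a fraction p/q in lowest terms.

Step 1: -3*(-10)^2 + 3*(-10)^1 + 8 = (-300) + (-30) + (8) = -322; answer -322
Step 2: U1 = -322; m = 2; total draws C(8,5) = 56; complement C(6,5) = 6; favorable 56 - 6 = 50; P = 25/28; answer 25/28
Step 3: U2 = 25/28; threaded value p + q = 53; w = 25; a(2) = 3*(50) + 3*(25) = 225; iterating: a(2)=225, a(3)=825, a(4)=3150, a(5)=11925, a(6)=45225, a(7)=171450, a(8)=650025, a(9)=2464425, a(10)=9343350, a(11)=35423325, a(12)=134300025, a(13)=509170050; answer 509170050

509170050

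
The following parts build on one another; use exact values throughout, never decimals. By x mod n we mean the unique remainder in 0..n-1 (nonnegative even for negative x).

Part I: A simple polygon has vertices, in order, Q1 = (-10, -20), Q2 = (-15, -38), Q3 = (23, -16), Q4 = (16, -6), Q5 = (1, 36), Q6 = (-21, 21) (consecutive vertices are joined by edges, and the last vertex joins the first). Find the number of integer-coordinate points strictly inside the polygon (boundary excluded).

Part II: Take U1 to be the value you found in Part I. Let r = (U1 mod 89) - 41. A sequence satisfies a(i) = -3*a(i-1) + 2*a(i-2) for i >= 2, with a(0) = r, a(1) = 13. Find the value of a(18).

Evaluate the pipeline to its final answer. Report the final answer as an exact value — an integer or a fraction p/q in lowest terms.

Part I: cross terms: (-10*-38 - -15*-20)=80, (-15*-16 - 23*-38)=1114, (23*-6 - 16*-16)=118, (16*36 - 1*-6)=582, (1*21 - -21*36)=777, (-21*-20 - -10*21)=630; twice the area = |3301| = 3301; area = 3301/2; boundary points = 1 + 2 + 1 + 3 + 1 + 1 = 9; strictly interior points = area - boundary/2 + 1 = 1647; answer 1647
Part II: U1 = 1647; r = 4; a(2) = -3*(13) + 2*(4) = -31; iterating: a(2)=-31, a(3)=119, a(4)=-419, a(5)=1495, a(6)=-5323, a(7)=18959, a(8)=-67523, a(9)=240487, a(10)=-856507, a(11)=3050495, a(12)=-10864499, a(13)=38694487, a(14)=-137812459, a(15)=490826351, a(16)=-1748103971, a(17)=6225964615, a(18)=-22174101787; answer -22174101787

-22174101787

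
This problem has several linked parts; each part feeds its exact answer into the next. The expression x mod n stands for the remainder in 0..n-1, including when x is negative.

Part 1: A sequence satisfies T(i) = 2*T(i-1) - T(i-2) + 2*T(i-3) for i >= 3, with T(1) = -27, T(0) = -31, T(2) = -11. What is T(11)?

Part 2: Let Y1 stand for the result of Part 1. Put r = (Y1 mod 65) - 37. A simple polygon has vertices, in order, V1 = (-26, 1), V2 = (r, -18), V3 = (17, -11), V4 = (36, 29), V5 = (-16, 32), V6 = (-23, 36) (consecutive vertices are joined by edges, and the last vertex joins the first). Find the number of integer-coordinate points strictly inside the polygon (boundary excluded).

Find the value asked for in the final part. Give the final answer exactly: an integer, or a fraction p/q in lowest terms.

Part 1: T(3) = 2*(-11) - 1*(-27) + 2*(-31) = -57; iterating: T(3)=-57, T(4)=-157, T(5)=-279, T(6)=-515, T(7)=-1065, T(8)=-2173, T(9)=-4311, T(10)=-8579, T(11)=-17193; answer -17193
Part 2: Y1 = -17193; r = -5; cross terms: (-26*-18 - -5*1)=473, (-5*-11 - 17*-18)=361, (17*29 - 36*-11)=889, (36*32 - -16*29)=1616, (-16*36 - -23*32)=160, (-23*1 - -26*36)=913; twice the area = |4412| = 4412; area = 2206; boundary points = 1 + 1 + 1 + 1 + 1 + 1 = 6; strictly interior points = area - boundary/2 + 1 = 2204; answer 2204

2204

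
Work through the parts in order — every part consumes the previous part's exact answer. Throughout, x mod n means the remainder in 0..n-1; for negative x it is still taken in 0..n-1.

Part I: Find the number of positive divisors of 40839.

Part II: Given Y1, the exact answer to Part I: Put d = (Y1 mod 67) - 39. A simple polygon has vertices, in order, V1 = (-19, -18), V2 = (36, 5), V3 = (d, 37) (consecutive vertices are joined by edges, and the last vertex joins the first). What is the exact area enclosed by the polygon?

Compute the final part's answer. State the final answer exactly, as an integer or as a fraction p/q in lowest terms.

Part I: 40839 = 3 * 13613; number of divisors = (1+1) * (1+1) = 4; answer 4
Part II: Y1 = 4; d = -35; cross terms: (-19*5 - 36*-18)=553, (36*37 - -35*5)=1507, (-35*-18 - -19*37)=1333; twice the area = |3393| = 3393; area = 3393/2; answer 3393/2

3393/2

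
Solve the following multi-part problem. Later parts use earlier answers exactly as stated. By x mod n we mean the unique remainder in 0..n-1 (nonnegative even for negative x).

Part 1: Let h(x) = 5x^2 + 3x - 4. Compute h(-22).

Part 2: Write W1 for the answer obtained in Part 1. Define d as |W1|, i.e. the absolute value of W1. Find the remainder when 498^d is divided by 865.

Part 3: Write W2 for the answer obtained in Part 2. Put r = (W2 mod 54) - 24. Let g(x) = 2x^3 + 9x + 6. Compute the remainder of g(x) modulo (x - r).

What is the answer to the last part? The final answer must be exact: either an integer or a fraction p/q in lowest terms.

Part 1: 5*(-22)^2 + 3*(-22)^1 - 4 = (2420) + (-66) + (-4) = 2350; answer 2350
Part 2: W1 = 2350; d = 2350; squarings mod 865: 498^1=498, 498^2=614, 498^4=721, 498^8=841, 498^16=576, 498^32=481, 498^64=406, 498^128=486, 498^256=51, 498^512=6, 498^1024=36, 498^2048=431; 498^2350 = 498^2 * 498^4 * 498^8 * 498^32 * 498^256 * 498^2048 = 464 (mod 865); answer 464
Part 3: W2 = 464; r = 8; remainder = value at the root: 2*(8)^3 + 9*(8)^1 + 6 = (1024) + (72) + (6) = 1102; answer 1102

1102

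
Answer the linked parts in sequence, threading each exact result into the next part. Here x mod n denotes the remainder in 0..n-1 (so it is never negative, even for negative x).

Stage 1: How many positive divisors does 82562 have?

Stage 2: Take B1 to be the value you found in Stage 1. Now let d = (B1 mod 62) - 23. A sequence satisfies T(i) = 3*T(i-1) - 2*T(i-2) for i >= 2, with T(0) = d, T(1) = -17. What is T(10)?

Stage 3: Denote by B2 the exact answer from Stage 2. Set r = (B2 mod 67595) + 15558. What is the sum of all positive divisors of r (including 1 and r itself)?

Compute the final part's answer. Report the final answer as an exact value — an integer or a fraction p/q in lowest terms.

Stage 1: 82562 = 2 * 41281; number of divisors = (1+1) * (1+1) = 4; answer 4
Stage 2: B1 = 4; d = -19; T(2) = 3*(-17) - 2*(-19) = -13; iterating: T(2)=-13, T(3)=-5, T(4)=11, T(5)=43, T(6)=107, T(7)=235, T(8)=491, T(9)=1003, T(10)=2027; answer 2027
Stage 3: B2 = 2027; r = 17585; 17585 = 5 * 3517; sigma = (1 + 5) * (1 + 3517) = 6 * 3518 = 21108; answer 21108

21108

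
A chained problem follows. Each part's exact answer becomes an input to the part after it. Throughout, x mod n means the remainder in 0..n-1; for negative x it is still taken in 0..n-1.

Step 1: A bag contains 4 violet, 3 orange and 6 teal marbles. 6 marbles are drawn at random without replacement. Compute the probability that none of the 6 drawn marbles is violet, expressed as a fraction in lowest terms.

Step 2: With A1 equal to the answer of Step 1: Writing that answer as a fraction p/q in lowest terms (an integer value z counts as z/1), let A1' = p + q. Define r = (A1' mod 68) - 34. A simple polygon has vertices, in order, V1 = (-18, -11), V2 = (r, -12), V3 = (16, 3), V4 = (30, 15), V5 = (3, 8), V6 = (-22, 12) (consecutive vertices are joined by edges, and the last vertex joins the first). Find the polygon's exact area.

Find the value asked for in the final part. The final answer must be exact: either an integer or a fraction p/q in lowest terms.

Step 1: total draws C(13,6) = 1716; favorable C(9,6) = 84; P = 7/143; answer 7/143
Step 2: A1 = 7/143; threaded value p + q = 150; r = -20; cross terms: (-18*-12 - -20*-11)=-4, (-20*3 - 16*-12)=132, (16*15 - 30*3)=150, (30*8 - 3*15)=195, (3*12 - -22*8)=212, (-22*-11 - -18*12)=458; twice the area = |1143| = 1143; area = 1143/2; answer 1143/2

1143/2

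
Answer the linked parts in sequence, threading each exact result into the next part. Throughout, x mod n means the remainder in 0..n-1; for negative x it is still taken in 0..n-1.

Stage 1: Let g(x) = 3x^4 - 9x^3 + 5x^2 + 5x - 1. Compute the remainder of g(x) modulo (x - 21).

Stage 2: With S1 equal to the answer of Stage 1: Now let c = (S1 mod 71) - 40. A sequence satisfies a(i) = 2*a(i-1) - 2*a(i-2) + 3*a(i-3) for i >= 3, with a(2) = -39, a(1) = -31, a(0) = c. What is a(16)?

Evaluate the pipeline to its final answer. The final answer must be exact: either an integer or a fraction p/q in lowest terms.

-255445

Stage 1: remainder = value at the root: 3*(21)^4 - 9*(21)^3 + 5*(21)^2 + 5*(21)^1 - 1 = (583443) + (-83349) + (2205) + (105) + (-1) = 502403; answer 502403
Stage 2: S1 = 502403; c = -33; a(3) = 2*(-39) - 2*(-31) + 3*(-33) = -115; iterating: a(3)=-115, a(4)=-245, a(5)=-377, a(6)=-609, a(7)=-1199, a(8)=-2311, a(9)=-4051, a(10)=-7077, a(11)=-12985, a(12)=-23969, a(13)=-43199, a(14)=-77415, a(15)=-140339, a(16)=-255445; answer -255445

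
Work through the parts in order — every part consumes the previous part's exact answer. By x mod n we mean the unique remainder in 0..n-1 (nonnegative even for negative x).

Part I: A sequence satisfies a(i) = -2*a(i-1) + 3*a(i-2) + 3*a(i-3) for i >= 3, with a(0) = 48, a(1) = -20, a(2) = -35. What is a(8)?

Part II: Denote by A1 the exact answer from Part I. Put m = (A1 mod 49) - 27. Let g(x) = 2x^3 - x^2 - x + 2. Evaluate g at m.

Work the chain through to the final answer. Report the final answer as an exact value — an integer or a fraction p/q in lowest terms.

Part I: a(3) = -2*(-35) + 3*(-20) + 3*(48) = 154; iterating: a(3)=154, a(4)=-473, a(5)=1303, a(6)=-3563, a(7)=9616, a(8)=-26012; answer -26012
Part II: A1 = -26012; m = -20; 2*(-20)^3 - 1*(-20)^2 - 1*(-20)^1 + 2 = (-16000) + (-400) + (20) + (2) = -16378; answer -16378

-16378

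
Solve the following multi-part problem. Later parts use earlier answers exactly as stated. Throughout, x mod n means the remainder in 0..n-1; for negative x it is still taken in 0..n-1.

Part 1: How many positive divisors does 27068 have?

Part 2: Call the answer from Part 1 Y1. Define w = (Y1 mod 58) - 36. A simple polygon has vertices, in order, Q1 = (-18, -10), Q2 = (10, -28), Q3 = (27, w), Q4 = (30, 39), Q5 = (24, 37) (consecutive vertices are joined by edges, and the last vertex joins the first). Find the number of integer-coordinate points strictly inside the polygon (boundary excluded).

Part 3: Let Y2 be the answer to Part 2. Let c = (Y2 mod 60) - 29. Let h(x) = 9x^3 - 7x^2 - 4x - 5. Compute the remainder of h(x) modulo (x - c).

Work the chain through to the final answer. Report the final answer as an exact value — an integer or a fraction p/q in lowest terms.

-162817

Part 1: 27068 = 2^2 * 67 * 101; number of divisors = (2+1) * (1+1) * (1+1) = 12; answer 12
Part 2: Y1 = 12; w = -24; cross terms: (-18*-28 - 10*-10)=604, (10*-24 - 27*-28)=516, (27*39 - 30*-24)=1773, (30*37 - 24*39)=174, (24*-10 - -18*37)=426; twice the area = |3493| = 3493; area = 3493/2; boundary points = 2 + 1 + 3 + 2 + 1 = 9; strictly interior points = area - boundary/2 + 1 = 1743; answer 1743
Part 3: Y2 = 1743; c = -26; remainder = value at the root: 9*(-26)^3 - 7*(-26)^2 - 4*(-26)^1 - 5 = (-158184) + (-4732) + (104) + (-5) = -162817; answer -162817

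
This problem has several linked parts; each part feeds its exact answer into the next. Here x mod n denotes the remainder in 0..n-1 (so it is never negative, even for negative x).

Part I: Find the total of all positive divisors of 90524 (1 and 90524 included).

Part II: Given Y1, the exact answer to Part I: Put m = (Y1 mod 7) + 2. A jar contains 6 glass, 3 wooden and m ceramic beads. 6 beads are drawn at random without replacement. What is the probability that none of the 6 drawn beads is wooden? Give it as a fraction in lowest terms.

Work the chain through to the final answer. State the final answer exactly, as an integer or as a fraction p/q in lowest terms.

2/33

Part I: 90524 = 2^2 * 7 * 53 * 61; sigma = (1 + 2 + 4) * (1 + 7) * (1 + 53) * (1 + 61) = 7 * 8 * 54 * 62 = 187488; answer 187488
Part II: Y1 = 187488; m = 2; total draws C(11,6) = 462; favorable C(8,6) = 28; P = 2/33; answer 2/33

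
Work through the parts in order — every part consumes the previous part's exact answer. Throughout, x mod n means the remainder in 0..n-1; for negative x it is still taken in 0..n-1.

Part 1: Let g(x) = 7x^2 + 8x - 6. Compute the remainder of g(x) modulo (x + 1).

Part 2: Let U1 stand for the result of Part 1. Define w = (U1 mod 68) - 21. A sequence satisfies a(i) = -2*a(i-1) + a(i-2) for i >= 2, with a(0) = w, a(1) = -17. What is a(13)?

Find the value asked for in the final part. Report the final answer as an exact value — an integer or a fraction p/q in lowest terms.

-1123237

Part 1: remainder = value at the root: 7*(-1)^2 + 8*(-1)^1 - 6 = (7) + (-8) + (-6) = -7; answer -7
Part 2: U1 = -7; w = 40; a(2) = -2*(-17) + 1*(40) = 74; iterating: a(2)=74, a(3)=-165, a(4)=404, a(5)=-973, a(6)=2350, a(7)=-5673, a(8)=13696, a(9)=-33065, a(10)=79826, a(11)=-192717, a(12)=465260, a(13)=-1123237; answer -1123237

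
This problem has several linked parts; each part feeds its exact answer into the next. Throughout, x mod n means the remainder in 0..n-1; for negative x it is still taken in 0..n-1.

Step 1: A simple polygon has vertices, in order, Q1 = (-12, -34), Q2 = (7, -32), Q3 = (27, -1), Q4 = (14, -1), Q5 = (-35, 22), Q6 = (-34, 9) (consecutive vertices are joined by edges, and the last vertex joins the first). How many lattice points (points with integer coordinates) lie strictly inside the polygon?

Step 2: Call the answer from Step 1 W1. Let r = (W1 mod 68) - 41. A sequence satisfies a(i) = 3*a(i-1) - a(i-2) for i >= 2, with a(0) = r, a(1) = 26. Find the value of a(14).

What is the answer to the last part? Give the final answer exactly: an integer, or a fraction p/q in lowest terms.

Step 1: cross terms: (-12*-32 - 7*-34)=622, (7*-1 - 27*-32)=857, (27*-1 - 14*-1)=-13, (14*22 - -35*-1)=273, (-35*9 - -34*22)=433, (-34*-34 - -12*9)=1264; twice the area = |3436| = 3436; area = 1718; boundary points = 1 + 1 + 13 + 1 + 1 + 1 = 18; strictly interior points = area - boundary/2 + 1 = 1710; answer 1710
Step 2: W1 = 1710; r = -31; a(2) = 3*(26) - 1*(-31) = 109; iterating: a(2)=109, a(3)=301, a(4)=794, a(5)=2081, a(6)=5449, a(7)=14266, a(8)=37349, a(9)=97781, a(10)=255994, a(11)=670201, a(12)=1754609, a(13)=4593626, a(14)=12026269; answer 12026269

12026269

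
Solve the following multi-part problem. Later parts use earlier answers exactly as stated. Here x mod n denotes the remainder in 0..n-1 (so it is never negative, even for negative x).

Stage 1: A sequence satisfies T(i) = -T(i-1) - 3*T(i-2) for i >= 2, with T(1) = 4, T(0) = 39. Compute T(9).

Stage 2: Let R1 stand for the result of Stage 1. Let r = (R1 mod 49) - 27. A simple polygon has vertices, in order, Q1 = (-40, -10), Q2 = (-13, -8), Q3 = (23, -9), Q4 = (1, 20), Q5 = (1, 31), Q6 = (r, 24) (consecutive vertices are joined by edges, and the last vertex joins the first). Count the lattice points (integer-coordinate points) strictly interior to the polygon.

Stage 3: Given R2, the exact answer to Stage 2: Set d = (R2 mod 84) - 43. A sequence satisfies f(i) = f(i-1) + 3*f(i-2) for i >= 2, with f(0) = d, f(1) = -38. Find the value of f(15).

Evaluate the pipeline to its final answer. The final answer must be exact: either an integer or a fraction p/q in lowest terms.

-2960075

Stage 1: T(2) = -1*(4) - 3*(39) = -121; iterating: T(2)=-121, T(3)=109, T(4)=254, T(5)=-581, T(6)=-181, T(7)=1924, T(8)=-1381, T(9)=-4391; answer -4391
Stage 2: R1 = -4391; r = -8; cross terms: (-40*-8 - -13*-10)=190, (-13*-9 - 23*-8)=301, (23*20 - 1*-9)=469, (1*31 - 1*20)=11, (1*24 - -8*31)=272, (-8*-10 - -40*24)=1040; twice the area = |2283| = 2283; area = 2283/2; boundary points = 1 + 1 + 1 + 11 + 1 + 2 = 17; strictly interior points = area - boundary/2 + 1 = 1134; answer 1134
Stage 3: R2 = 1134; d = -1; f(2) = 1*(-38) + 3*(-1) = -41; iterating: f(2)=-41, f(3)=-155, f(4)=-278, f(5)=-743, f(6)=-1577, f(7)=-3806, f(8)=-8537, f(9)=-19955, f(10)=-45566, f(11)=-105431, f(12)=-242129, f(13)=-558422, f(14)=-1284809, f(15)=-2960075; answer -2960075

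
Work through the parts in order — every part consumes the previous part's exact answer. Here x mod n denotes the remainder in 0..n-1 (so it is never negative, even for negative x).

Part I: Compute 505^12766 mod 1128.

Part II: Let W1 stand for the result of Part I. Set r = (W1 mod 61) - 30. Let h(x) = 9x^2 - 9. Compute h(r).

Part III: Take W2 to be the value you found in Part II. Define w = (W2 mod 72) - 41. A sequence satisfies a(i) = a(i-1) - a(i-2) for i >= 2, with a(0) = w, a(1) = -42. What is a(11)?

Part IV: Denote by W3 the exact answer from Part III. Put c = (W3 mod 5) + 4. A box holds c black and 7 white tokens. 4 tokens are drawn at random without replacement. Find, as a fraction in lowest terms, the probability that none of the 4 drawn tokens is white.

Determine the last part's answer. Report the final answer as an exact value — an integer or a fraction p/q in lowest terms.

1/99

Part I: squarings mod 1128: 505^1=505, 505^2=97, 505^4=385, 505^8=457, 505^16=169, 505^32=361, 505^64=601, 505^128=241, 505^256=553, 505^512=121, 505^1024=1105, 505^2048=529, 505^4096=97, 505^8192=385; 505^12766 = 505^2 * 505^4 * 505^8 * 505^16 * 505^64 * 505^128 * 505^256 * 505^4096 * 505^8192 = 529 (mod 1128); answer 529
Part II: W1 = 529; r = 11; 9*(11)^2 - 9 = (1089) + (-9) = 1080; answer 1080
Part III: W2 = 1080; w = -41; a(2) = 1*(-42) - 1*(-41) = -1; iterating: a(2)=-1, a(3)=41, a(4)=42, a(5)=1, a(6)=-41, a(7)=-42, a(8)=-1, a(9)=41, a(10)=42, a(11)=1; answer 1
Part IV: W3 = 1; c = 5; total draws C(12,4) = 495; favorable C(5,4) = 5; P = 1/99; answer 1/99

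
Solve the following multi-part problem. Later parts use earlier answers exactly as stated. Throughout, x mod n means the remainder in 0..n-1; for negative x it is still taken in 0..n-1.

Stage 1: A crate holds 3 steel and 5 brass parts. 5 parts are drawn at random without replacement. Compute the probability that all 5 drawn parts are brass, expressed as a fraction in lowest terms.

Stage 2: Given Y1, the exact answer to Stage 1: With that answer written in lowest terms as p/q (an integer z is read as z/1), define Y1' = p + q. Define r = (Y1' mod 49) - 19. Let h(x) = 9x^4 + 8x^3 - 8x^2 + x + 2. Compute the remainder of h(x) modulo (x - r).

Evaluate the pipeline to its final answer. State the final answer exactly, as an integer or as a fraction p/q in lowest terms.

120144

Stage 1: total draws C(8,5) = 56; favorable C(5,5) = 1; P = 1/56; answer 1/56
Stage 2: Y1 = 1/56; threaded value p + q = 57; r = -11; remainder = value at the root: 9*(-11)^4 + 8*(-11)^3 - 8*(-11)^2 + 1*(-11)^1 + 2 = (131769) + (-10648) + (-968) + (-11) + (2) = 120144; answer 120144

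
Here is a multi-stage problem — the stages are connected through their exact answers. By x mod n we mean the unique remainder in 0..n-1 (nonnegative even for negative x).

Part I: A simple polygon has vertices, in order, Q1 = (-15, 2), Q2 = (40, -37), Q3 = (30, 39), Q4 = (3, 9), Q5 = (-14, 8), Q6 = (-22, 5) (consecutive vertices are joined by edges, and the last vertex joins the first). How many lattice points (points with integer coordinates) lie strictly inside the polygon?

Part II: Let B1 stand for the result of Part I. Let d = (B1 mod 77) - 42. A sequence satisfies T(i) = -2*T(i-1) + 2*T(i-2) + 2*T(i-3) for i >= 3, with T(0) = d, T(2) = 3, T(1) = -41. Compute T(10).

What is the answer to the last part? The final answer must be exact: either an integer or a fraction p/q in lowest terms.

56736

Part I: cross terms: (-15*-37 - 40*2)=475, (40*39 - 30*-37)=2670, (30*9 - 3*39)=153, (3*8 - -14*9)=150, (-14*5 - -22*8)=106, (-22*2 - -15*5)=31; twice the area = |3585| = 3585; area = 3585/2; boundary points = 1 + 2 + 3 + 1 + 1 + 1 = 9; strictly interior points = area - boundary/2 + 1 = 1789; answer 1789
Part II: B1 = 1789; d = -24; T(3) = -2*(3) + 2*(-41) + 2*(-24) = -136; iterating: T(3)=-136, T(4)=196, T(5)=-658, T(6)=1436, T(7)=-3796, T(8)=9148, T(9)=-23016, T(10)=56736; answer 56736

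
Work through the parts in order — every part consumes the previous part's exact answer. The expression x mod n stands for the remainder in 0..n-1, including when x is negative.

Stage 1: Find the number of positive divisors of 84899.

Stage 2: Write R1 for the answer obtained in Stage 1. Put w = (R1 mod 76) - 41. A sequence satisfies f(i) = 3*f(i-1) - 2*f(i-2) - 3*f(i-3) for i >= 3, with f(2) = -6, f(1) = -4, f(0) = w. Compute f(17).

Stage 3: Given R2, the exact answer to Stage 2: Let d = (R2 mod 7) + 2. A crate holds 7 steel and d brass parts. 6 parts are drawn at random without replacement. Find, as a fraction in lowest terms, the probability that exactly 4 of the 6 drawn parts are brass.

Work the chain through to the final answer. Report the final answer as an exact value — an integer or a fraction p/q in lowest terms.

Stage 1: 84899 = 73 * 1163; number of divisors = (1+1) * (1+1) = 4; answer 4
Stage 2: R1 = 4; w = -37; f(3) = 3*(-6) - 2*(-4) - 3*(-37) = 101; iterating: f(3)=101, f(4)=327, f(5)=797, f(6)=1434, f(7)=1727, f(8)=-78, f(9)=-7990, f(10)=-28995, f(11)=-70771, f(12)=-130353, f(13)=-162532, f(14)=-14577, f(15)=672392, f(16)=2533926, f(17)=6300725; answer 6300725
Stage 3: R2 = 6300725; d = 6; total draws C(13,6) = 1716; favorable C(6,4)*C(7,2) = 315; P = 105/572; answer 105/572

105/572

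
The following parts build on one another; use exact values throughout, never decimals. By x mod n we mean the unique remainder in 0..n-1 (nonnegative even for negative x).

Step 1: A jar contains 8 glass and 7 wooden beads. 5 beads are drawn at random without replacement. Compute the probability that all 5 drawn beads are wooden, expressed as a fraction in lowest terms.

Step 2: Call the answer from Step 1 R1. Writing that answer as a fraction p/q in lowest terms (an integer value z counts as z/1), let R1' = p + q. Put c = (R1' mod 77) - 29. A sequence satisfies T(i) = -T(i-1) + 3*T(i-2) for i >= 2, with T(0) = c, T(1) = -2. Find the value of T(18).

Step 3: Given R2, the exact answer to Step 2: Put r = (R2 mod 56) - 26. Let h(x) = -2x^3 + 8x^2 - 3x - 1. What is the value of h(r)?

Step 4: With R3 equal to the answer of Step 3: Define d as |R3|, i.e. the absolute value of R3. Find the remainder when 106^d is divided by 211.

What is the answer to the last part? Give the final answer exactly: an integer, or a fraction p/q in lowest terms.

115

Step 1: total draws C(15,5) = 3003; favorable C(7,5) = 21; P = 1/143; answer 1/143
Step 2: R1 = 1/143; threaded value p + q = 144; c = 38; T(2) = -1*(-2) + 3*(38) = 116; iterating: T(2)=116, T(3)=-122, T(4)=470, T(5)=-836, T(6)=2246, T(7)=-4754, T(8)=11492, T(9)=-25754, T(10)=60230, T(11)=-137492, T(12)=318182, T(13)=-730658, T(14)=1685204, T(15)=-3877178, T(16)=8932790, T(17)=-20564324, T(18)=47362694; answer 47362694
Step 3: R2 = 47362694; r = -4; -2*(-4)^3 + 8*(-4)^2 - 3*(-4)^1 - 1 = (128) + (128) + (12) + (-1) = 267; answer 267
Step 4: R3 = 267; d = 267; squarings mod 211: 106^1=106, 106^2=53, 106^4=66, 106^8=136, 106^16=139, 106^32=120, 106^64=52, 106^128=172, 106^256=44; 106^267 = 106^1 * 106^2 * 106^8 * 106^256 = 115 (mod 211); answer 115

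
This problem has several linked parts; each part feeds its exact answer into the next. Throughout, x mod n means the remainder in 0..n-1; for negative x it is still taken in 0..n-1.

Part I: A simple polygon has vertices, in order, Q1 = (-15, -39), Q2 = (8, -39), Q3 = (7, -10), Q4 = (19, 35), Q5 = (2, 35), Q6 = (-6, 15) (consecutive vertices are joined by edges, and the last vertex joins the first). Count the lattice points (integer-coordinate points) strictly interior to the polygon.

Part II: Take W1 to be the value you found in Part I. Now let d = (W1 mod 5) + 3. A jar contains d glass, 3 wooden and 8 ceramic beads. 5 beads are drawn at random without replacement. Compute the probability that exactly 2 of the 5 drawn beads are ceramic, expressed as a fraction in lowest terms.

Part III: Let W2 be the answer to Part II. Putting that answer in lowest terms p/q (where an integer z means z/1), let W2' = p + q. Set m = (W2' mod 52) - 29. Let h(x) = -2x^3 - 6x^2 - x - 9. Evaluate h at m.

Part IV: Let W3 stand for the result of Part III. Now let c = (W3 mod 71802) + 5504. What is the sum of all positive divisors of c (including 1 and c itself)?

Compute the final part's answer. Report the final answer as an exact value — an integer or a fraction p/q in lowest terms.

51120

Part I: cross terms: (-15*-39 - 8*-39)=897, (8*-10 - 7*-39)=193, (7*35 - 19*-10)=435, (19*35 - 2*35)=595, (2*15 - -6*35)=240, (-6*-39 - -15*15)=459; twice the area = |2819| = 2819; area = 2819/2; boundary points = 23 + 1 + 3 + 17 + 4 + 9 = 57; strictly interior points = area - boundary/2 + 1 = 1382; answer 1382
Part II: W1 = 1382; d = 5; total draws C(16,5) = 4368; favorable C(8,2)*C(8,3) = 1568; P = 14/39; answer 14/39
Part III: W2 = 14/39; threaded value p + q = 53; m = -28; -2*(-28)^3 - 6*(-28)^2 - 1*(-28)^1 - 9 = (43904) + (-4704) + (28) + (-9) = 39219; answer 39219
Part IV: W3 = 39219; c = 44723; 44723 = 7 * 6389; sigma = (1 + 7) * (1 + 6389) = 8 * 6390 = 51120; answer 51120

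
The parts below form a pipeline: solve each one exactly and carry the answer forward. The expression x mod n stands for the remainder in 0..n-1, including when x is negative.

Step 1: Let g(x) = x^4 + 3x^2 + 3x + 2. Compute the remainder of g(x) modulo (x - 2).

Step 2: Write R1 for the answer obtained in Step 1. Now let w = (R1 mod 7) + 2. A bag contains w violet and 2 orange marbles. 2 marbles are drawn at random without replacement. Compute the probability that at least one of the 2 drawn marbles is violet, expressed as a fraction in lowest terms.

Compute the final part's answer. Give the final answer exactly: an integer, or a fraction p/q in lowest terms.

9/10

Step 1: remainder = value at the root: 1*(2)^4 + 3*(2)^2 + 3*(2)^1 + 2 = (16) + (12) + (6) + (2) = 36; answer 36
Step 2: R1 = 36; w = 3; total draws C(5,2) = 10; complement C(2,2) = 1; favorable 10 - 1 = 9; P = 9/10; answer 9/10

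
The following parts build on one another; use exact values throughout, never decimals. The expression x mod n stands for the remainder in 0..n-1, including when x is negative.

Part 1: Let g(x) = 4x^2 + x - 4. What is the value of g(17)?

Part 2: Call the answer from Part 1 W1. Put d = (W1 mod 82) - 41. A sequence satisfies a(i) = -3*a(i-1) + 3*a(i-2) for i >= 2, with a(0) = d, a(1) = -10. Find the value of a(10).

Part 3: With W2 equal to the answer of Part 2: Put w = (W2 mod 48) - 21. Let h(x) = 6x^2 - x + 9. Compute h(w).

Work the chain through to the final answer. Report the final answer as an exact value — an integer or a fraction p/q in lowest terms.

Part 1: 4*(17)^2 + 1*(17)^1 - 4 = (1156) + (17) + (-4) = 1169; answer 1169
Part 2: W1 = 1169; d = -20; a(2) = -3*(-10) + 3*(-20) = -30; iterating: a(2)=-30, a(3)=60, a(4)=-270, a(5)=990, a(6)=-3780, a(7)=14310, a(8)=-54270, a(9)=205740, a(10)=-780030; answer -780030
Part 3: W2 = -780030; w = -3; 6*(-3)^2 - 1*(-3)^1 + 9 = (54) + (3) + (9) = 66; answer 66

66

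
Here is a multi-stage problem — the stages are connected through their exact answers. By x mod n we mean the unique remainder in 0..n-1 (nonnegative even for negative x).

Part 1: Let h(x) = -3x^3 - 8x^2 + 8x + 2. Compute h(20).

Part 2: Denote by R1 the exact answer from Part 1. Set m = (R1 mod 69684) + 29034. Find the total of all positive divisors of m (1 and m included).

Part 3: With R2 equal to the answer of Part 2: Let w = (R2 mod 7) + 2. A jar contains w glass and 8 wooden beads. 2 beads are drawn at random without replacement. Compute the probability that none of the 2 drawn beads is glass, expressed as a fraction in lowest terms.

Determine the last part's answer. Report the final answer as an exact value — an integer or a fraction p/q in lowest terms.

Part 1: -3*(20)^3 - 8*(20)^2 + 8*(20)^1 + 2 = (-24000) + (-3200) + (160) + (2) = -27038; answer -27038
Part 2: R1 = -27038; m = 71680; 71680 = 2^11 * 5 * 7; sigma = (1 + 2 + 4 + 8 + 16 + 32 + 64 + 128 + 256 + 512 + 1024 + 2048) * (1 + 5) * (1 + 7) = 4095 * 6 * 8 = 196560; answer 196560
Part 3: R2 = 196560; w = 2; total draws C(10,2) = 45; favorable C(8,2) = 28; P = 28/45; answer 28/45

28/45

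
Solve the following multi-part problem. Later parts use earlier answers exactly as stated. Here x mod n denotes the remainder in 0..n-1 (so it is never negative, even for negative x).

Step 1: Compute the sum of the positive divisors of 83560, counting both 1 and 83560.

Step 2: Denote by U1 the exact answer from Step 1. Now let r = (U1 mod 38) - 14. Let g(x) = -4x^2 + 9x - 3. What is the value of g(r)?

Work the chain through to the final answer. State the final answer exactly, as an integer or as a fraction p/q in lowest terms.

-913

Step 1: 83560 = 2^3 * 5 * 2089; sigma = (1 + 2 + 4 + 8) * (1 + 5) * (1 + 2089) = 15 * 6 * 2090 = 188100; answer 188100
Step 2: U1 = 188100; r = -14; -4*(-14)^2 + 9*(-14)^1 - 3 = (-784) + (-126) + (-3) = -913; answer -913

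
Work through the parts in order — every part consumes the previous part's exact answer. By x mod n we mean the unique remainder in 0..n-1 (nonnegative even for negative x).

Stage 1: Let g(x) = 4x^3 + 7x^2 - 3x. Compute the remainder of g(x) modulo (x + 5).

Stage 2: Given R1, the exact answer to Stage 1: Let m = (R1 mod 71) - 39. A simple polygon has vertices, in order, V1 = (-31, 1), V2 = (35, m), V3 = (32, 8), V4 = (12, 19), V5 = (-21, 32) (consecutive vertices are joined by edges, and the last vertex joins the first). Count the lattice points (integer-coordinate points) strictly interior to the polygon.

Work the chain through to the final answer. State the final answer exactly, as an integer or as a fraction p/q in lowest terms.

Stage 1: remainder = value at the root: 4*(-5)^3 + 7*(-5)^2 - 3*(-5)^1 = (-500) + (175) + (15) = -310; answer -310
Stage 2: R1 = -310; m = 6; cross terms: (-31*6 - 35*1)=-221, (35*8 - 32*6)=88, (32*19 - 12*8)=512, (12*32 - -21*19)=783, (-21*1 - -31*32)=971; twice the area = |2133| = 2133; area = 2133/2; boundary points = 1 + 1 + 1 + 1 + 1 = 5; strictly interior points = area - boundary/2 + 1 = 1065; answer 1065

1065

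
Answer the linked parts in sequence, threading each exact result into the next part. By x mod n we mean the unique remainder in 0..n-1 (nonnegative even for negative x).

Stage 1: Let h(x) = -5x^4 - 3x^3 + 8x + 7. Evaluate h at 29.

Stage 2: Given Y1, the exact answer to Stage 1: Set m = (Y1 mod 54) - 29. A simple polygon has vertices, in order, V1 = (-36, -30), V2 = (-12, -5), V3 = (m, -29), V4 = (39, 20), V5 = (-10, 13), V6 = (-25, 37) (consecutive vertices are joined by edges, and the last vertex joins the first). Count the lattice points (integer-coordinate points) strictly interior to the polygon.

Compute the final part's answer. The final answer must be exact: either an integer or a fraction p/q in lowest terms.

Stage 1: -5*(29)^4 - 3*(29)^3 + 8*(29)^1 + 7 = (-3536405) + (-73167) + (232) + (7) = -3609333; answer -3609333
Stage 2: Y1 = -3609333; m = -2; cross terms: (-36*-5 - -12*-30)=-180, (-12*-29 - -2*-5)=338, (-2*20 - 39*-29)=1091, (39*13 - -10*20)=707, (-10*37 - -25*13)=-45, (-25*-30 - -36*37)=2082; twice the area = |3993| = 3993; area = 3993/2; boundary points = 1 + 2 + 1 + 7 + 3 + 1 = 15; strictly interior points = area - boundary/2 + 1 = 1990; answer 1990

1990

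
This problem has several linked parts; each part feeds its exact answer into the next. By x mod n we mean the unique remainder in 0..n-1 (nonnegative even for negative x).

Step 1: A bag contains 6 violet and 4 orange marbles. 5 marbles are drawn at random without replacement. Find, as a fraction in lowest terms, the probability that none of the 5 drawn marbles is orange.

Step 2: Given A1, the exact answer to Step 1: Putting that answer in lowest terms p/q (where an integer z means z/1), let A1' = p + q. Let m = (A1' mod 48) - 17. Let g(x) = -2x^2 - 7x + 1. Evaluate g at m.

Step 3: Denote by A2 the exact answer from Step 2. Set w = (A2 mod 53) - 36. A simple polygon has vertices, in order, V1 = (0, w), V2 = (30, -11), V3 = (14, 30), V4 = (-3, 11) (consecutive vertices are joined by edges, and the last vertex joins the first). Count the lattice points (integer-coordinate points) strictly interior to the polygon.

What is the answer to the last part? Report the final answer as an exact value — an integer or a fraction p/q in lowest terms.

Step 1: total draws C(10,5) = 252; favorable C(6,5) = 6; P = 1/42; answer 1/42
Step 2: A1 = 1/42; threaded value p + q = 43; m = 26; -2*(26)^2 - 7*(26)^1 + 1 = (-1352) + (-182) + (1) = -1533; answer -1533
Step 3: A2 = -1533; w = -32; cross terms: (0*-11 - 30*-32)=960, (30*30 - 14*-11)=1054, (14*11 - -3*30)=244, (-3*-32 - 0*11)=96; twice the area = |2354| = 2354; area = 1177; boundary points = 3 + 1 + 1 + 1 = 6; strictly interior points = area - boundary/2 + 1 = 1175; answer 1175

1175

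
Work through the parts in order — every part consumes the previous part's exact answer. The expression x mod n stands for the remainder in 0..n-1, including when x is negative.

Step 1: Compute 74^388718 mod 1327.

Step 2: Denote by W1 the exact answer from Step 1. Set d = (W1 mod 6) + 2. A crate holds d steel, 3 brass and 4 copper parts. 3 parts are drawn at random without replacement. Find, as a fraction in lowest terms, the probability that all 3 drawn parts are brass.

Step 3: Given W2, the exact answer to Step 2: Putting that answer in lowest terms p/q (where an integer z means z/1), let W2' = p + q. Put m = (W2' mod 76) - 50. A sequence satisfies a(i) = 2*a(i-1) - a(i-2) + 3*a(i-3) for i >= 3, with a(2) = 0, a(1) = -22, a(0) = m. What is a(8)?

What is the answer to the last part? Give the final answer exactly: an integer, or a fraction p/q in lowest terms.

-4758

Step 1: squarings mod 1327: 74^1=74, 74^2=168, 74^4=357, 74^8=57, 74^16=595, 74^32=1043, 74^64=1036, 74^128=1080, 74^256=1294, 74^512=1089, 74^1024=910, 74^2048=52, 74^4096=50, 74^8192=1173, 74^16384=1157, 74^32768=1033, 74^65536=181, 74^131072=913, 74^262144=213; 74^388718 = 74^2 * 74^4 * 74^8 * 74^32 * 74^64 * 74^512 * 74^1024 * 74^2048 * 74^8192 * 74^16384 * 74^32768 * 74^65536 * 74^262144 = 540 (mod 1327); answer 540
Step 2: W1 = 540; d = 2; total draws C(9,3) = 84; favorable C(3,3) = 1; P = 1/84; answer 1/84
Step 3: W2 = 1/84; threaded value p + q = 85; m = -41; a(3) = 2*(0) - 1*(-22) + 3*(-41) = -101; iterating: a(3)=-101, a(4)=-268, a(5)=-435, a(6)=-905, a(7)=-2179, a(8)=-4758; answer -4758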